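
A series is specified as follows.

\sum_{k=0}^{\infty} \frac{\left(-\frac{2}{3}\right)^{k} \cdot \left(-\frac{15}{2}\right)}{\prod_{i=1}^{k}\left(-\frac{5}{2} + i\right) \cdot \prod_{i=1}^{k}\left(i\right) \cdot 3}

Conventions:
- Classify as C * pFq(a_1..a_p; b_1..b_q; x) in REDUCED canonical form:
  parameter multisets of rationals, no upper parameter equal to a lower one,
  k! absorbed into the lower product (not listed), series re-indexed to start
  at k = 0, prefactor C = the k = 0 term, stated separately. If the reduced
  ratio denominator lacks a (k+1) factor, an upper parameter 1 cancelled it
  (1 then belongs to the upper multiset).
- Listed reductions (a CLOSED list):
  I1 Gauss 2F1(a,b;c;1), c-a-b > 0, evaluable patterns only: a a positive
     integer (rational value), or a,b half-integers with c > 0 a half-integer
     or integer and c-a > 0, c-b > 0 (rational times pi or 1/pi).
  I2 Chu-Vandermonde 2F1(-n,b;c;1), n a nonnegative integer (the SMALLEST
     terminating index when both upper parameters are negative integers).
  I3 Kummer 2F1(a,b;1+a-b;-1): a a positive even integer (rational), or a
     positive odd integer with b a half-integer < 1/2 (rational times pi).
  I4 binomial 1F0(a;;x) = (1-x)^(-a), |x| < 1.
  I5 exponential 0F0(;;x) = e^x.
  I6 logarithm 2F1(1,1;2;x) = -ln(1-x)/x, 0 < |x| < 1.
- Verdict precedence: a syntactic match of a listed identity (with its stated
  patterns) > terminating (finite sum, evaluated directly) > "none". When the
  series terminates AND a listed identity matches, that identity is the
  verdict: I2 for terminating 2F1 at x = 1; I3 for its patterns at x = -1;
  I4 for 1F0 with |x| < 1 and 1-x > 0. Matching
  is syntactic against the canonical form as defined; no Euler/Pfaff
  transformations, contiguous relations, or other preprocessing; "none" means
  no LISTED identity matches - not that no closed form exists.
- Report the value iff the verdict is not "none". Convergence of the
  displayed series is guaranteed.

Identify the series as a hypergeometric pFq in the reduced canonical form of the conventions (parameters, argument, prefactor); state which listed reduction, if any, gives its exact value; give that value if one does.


At argument -\frac{2}{3}: a 0F1 with upper {-}, lower {-\frac{3}{2}}, scaled by C = -\frac{5}{2}. Verdict: no listed reduction: x = -\frac{2}{3} and upper {-} fail every I1-I6 pattern.

The tell: with t_0 = -\frac{5}{2}, the product of the first k integers (C = -5/2) is k!.
Adjacent-term ratio: r(k) = -\frac{2}{3} * 1 / [(k-\frac{3}{2}) (k+1)] - poly over poly, x = -\frac{2}{3} from leading terms; C = -\frac{5}{2} at k = 0.


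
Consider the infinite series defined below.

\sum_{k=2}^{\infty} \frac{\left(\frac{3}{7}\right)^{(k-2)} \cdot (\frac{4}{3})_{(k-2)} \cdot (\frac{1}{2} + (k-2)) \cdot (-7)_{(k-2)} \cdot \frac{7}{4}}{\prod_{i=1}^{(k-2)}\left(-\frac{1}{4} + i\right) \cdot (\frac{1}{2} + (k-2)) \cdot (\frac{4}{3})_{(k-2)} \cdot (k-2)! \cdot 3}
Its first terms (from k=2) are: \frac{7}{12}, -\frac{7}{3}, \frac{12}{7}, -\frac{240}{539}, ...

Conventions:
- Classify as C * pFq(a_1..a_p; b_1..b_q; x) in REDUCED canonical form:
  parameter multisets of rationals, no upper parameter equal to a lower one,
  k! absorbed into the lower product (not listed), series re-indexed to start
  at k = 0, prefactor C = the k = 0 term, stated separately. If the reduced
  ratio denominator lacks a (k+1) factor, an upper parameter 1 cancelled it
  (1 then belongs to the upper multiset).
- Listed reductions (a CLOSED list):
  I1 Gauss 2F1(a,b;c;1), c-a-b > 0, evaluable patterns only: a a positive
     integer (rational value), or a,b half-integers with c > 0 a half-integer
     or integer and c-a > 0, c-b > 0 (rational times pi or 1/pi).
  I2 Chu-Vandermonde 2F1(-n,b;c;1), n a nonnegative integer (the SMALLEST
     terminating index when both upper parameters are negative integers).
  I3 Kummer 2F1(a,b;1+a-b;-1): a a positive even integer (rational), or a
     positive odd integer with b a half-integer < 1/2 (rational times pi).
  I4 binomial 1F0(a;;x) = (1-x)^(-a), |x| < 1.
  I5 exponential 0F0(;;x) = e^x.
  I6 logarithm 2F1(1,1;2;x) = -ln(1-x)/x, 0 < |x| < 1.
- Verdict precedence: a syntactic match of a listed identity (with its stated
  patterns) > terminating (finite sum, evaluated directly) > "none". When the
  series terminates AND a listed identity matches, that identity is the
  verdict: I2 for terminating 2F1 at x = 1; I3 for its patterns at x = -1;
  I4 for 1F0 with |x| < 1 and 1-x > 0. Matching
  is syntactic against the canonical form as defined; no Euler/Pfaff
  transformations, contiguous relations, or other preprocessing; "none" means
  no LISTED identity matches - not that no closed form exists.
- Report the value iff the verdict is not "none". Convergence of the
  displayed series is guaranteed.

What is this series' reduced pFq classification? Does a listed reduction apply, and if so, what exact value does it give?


At argument \frac{3}{7}: a 1F1 with upper {-7}, lower {\frac{3}{4}}, scaled by C = \frac{7}{12}. Verdict: terminating - upper -7 stops the sum at k = 7; the 8 terms are added exactly. Hence: -\frac{1489814437}{3442409740}.

Structural cue: from the first term \frac{7}{12}: the constant factors (C = 7/12) combine into one prefactor.
Term ratio: r(k) = \frac{3}{7} * (k-7) / [(k+\frac{3}{4}) (k+1)] - rational in k, leading ratio \frac{3}{7}; with t_0 = \frac{7}{12}, classification follows.


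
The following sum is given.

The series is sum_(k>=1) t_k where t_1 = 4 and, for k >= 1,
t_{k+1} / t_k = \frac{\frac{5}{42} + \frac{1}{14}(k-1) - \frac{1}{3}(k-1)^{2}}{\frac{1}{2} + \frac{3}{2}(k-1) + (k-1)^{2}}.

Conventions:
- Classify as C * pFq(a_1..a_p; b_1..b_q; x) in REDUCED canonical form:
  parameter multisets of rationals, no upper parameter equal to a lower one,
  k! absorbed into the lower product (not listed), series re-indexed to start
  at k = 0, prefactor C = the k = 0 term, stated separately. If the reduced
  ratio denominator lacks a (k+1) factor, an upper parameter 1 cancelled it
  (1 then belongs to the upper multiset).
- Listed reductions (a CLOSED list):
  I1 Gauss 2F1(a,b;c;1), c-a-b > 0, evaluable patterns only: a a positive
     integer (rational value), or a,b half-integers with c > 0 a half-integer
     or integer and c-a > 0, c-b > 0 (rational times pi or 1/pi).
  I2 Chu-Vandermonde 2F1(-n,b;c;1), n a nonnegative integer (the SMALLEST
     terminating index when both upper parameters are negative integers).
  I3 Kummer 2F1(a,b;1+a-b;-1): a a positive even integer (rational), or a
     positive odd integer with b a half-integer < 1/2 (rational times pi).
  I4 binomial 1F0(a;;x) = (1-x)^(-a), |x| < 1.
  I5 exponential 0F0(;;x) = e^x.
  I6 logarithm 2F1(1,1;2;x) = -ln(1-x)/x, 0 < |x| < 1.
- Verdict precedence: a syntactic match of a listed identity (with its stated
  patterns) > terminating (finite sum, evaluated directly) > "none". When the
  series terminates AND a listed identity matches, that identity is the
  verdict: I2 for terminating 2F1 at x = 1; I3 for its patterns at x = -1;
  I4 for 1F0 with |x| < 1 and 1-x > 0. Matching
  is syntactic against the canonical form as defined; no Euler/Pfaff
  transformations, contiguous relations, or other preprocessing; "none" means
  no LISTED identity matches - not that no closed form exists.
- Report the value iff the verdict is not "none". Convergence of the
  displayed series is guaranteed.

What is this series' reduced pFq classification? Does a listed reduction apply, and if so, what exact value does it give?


At argument -\frac{1}{3}: a 1F0 with upper {-\frac{5}{7}}, lower {-}, scaled by C = 4. Verdict (x = -\frac{1}{3}): the binomial series (I4) applies (the 1F0 binomial series: exponent 5/7, x = -\frac{1}{3}). Hence: 4 \cdot \left(\frac{4}{3}\right)^{\frac{5}{7}}.

Key step: x = -\frac{1}{3} and factor the ratio over Q (C = 4, x = -1/3): negated roots = parameters.
Step ratio: r(k) = -\frac{1}{3} * (k-\frac{5}{7}) / [(k+1)] - rational; roots negated = parameters, x = -\frac{1}{3}, C = 4.


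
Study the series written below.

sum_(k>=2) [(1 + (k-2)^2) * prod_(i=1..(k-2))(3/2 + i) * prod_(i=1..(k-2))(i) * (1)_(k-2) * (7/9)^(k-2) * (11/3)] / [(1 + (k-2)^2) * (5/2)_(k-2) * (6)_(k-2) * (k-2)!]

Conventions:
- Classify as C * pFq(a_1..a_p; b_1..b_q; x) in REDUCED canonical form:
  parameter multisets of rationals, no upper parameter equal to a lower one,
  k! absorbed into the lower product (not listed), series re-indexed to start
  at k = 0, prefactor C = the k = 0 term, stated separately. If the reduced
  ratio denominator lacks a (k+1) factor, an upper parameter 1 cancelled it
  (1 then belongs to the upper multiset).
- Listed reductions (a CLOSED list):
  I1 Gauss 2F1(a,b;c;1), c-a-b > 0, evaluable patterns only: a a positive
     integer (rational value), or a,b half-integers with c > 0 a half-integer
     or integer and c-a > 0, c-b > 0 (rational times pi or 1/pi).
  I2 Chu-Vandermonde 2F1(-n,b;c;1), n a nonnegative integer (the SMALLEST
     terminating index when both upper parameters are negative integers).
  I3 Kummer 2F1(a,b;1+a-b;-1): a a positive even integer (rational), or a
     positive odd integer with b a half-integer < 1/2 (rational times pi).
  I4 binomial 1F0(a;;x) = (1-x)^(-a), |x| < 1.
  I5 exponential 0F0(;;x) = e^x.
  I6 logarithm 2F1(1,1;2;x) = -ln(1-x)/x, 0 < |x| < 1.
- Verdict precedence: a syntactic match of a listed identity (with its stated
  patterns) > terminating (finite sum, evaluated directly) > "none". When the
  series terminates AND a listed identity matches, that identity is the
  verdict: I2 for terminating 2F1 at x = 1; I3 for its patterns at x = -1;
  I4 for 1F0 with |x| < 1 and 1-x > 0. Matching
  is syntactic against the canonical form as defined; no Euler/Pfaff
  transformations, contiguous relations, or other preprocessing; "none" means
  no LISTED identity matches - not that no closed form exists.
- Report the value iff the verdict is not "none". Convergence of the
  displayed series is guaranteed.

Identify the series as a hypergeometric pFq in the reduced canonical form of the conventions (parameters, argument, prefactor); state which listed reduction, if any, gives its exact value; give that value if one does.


The series (x = 7/9) is 2F1: upper {1, 1}, lower {6}, prefactor 11/3. Verdict: none here - no I1-I6 shape fits x = 7/9 with lower {6}.

Key observation: t_0 being 11/3, the parameter 5/2 appears in both the upper and lower lists and cancels (alongside the other common factor).
Adjacent-term ratio: r(k) = (7/9) * (k+1) (k+1) / [(k+6) (k+1)] - rational in k. x = (7/9); t_0 = 11/3; negate the roots.


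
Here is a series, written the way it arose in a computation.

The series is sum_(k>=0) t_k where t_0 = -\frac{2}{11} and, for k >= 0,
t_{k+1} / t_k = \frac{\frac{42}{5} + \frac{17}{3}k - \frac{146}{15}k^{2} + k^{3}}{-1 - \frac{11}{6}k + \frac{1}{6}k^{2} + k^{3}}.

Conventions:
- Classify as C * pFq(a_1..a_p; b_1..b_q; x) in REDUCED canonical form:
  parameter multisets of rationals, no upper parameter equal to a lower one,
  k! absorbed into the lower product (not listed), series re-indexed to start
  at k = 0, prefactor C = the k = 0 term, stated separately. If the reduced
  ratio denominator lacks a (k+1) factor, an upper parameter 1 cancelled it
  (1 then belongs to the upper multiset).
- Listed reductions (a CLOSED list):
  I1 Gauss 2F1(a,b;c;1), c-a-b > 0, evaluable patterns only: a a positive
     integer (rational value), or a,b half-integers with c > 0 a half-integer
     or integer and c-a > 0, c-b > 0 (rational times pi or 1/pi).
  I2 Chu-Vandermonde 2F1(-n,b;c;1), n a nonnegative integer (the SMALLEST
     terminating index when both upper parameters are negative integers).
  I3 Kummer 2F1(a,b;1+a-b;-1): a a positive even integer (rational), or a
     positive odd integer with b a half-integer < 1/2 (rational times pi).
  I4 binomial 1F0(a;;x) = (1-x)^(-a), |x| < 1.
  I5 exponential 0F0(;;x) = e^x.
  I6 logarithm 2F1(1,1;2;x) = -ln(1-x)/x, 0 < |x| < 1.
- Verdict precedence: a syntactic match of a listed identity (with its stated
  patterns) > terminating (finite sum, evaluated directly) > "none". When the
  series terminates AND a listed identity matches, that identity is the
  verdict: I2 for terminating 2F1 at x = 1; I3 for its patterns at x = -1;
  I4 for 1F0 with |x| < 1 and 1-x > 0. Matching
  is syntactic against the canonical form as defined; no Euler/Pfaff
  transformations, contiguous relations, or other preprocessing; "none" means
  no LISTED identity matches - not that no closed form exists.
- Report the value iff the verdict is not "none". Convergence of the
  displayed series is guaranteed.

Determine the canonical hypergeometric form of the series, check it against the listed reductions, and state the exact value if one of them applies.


This is -\frac{2}{11} * 2F1(-9, -\frac{7}{5}; -\frac{3}{2}; 1) in reduced canonical form. Verdict: Chu-Vandermonde (I2) fires (terminating 2F1 at x = 1 with n = 9, b = -7/5, c = -\frac{3}{2}). Its exact value is \frac{826963942}{1181640625}.

Key step: from the first term -\frac{2}{11}: the expanded ratio factors over Q; prefactor -2/11, roots give parameters.
Term ratio: r(k) = 1 * (k-9) (k-\frac{7}{5}) / [(k-\frac{3}{2}) (k+1)] - rational; roots negated = parameters, x = 1, C = -\frac{2}{11}.


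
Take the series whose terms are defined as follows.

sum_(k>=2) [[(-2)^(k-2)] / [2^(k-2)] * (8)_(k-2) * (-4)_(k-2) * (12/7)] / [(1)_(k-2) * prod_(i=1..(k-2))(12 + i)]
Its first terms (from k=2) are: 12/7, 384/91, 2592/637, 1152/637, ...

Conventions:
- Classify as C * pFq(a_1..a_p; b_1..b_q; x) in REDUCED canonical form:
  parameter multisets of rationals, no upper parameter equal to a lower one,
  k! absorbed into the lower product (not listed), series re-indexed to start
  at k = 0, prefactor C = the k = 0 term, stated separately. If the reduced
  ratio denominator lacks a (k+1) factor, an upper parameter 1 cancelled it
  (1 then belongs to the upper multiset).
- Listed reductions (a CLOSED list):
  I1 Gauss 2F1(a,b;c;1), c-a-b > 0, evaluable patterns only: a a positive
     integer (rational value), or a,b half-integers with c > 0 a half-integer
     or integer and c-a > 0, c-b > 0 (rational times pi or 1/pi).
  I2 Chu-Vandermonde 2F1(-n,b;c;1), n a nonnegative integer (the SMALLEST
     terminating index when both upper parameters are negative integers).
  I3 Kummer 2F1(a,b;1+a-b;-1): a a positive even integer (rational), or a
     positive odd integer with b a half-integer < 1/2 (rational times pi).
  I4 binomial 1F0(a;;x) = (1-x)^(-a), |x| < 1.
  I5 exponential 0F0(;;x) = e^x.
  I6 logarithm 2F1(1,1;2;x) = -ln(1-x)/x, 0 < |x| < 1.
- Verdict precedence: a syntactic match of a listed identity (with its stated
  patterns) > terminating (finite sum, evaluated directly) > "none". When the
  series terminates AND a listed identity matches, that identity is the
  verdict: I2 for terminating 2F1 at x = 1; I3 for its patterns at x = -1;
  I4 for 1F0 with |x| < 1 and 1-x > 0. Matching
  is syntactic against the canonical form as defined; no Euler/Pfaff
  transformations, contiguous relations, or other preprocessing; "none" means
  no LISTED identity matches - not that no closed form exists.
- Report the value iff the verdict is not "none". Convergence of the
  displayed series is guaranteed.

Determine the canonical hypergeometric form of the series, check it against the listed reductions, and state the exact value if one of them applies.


Reduced: x = -1, 2F1, upper = {-4, 8}, lower = {13}, C = 12/7. Verdict: Kummer's theorem (I3) applies (x = -1; c = 13 equals 1+a-b for upper {-4, 8}: listed pattern). Exact value: 594/49.

Key step: with t_0 = 12/7, the two k-th powers (C = 12/7) combine into one argument.
Term ratio: r(k) = (-1) * (k-4) (k+8) / [(k+13) (k+1)] - rational; roots negated = parameters, x = (-1), C = 12/7.


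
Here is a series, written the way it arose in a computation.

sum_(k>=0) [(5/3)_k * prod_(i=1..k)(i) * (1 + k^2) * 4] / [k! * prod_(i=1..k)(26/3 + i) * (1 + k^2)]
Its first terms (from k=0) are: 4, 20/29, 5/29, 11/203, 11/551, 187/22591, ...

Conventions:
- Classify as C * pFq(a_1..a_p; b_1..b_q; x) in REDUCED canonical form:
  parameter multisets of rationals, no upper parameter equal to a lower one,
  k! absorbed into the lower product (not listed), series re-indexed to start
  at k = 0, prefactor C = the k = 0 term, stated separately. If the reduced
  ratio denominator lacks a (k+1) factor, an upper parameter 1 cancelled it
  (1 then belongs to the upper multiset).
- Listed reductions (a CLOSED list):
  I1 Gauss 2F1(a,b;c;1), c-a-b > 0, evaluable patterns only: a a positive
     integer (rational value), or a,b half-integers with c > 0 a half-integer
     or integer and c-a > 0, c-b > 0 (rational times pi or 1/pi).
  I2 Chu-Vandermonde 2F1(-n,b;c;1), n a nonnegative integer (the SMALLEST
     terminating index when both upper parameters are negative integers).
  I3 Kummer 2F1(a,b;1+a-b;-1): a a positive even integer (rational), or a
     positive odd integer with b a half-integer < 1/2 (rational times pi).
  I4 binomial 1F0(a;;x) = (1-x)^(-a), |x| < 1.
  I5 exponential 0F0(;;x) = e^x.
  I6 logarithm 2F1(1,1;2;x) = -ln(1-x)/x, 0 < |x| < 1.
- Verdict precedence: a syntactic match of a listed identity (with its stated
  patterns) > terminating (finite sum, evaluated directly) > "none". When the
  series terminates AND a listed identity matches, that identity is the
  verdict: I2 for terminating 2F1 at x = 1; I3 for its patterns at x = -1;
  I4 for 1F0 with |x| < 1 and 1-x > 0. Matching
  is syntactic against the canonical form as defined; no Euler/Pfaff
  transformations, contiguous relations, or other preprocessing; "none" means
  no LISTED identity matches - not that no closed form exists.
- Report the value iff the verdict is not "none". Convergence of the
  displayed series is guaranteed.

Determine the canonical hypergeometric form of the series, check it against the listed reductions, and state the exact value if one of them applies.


Prefactor 4, argument 1: 2F1 with upper {1, 5/3} over lower {29/3}. Verdict at x = 1: the Gauss summation I1 matches (x = 1: the Gamma ratio telescopes since c-a-b = 7 > 0 and a = 1 in Z>0). Its exact value is 104/21.

First insight: t_0 = 4 here, and the lower running product (C = 4, x = 1) is a rising factorial.
Step ratio: r(k) = 1 * (k+1) (k+5/3) / [(k+29/3) (k+1)] ; factor over Q: parameters, x = 1, and C = 4.


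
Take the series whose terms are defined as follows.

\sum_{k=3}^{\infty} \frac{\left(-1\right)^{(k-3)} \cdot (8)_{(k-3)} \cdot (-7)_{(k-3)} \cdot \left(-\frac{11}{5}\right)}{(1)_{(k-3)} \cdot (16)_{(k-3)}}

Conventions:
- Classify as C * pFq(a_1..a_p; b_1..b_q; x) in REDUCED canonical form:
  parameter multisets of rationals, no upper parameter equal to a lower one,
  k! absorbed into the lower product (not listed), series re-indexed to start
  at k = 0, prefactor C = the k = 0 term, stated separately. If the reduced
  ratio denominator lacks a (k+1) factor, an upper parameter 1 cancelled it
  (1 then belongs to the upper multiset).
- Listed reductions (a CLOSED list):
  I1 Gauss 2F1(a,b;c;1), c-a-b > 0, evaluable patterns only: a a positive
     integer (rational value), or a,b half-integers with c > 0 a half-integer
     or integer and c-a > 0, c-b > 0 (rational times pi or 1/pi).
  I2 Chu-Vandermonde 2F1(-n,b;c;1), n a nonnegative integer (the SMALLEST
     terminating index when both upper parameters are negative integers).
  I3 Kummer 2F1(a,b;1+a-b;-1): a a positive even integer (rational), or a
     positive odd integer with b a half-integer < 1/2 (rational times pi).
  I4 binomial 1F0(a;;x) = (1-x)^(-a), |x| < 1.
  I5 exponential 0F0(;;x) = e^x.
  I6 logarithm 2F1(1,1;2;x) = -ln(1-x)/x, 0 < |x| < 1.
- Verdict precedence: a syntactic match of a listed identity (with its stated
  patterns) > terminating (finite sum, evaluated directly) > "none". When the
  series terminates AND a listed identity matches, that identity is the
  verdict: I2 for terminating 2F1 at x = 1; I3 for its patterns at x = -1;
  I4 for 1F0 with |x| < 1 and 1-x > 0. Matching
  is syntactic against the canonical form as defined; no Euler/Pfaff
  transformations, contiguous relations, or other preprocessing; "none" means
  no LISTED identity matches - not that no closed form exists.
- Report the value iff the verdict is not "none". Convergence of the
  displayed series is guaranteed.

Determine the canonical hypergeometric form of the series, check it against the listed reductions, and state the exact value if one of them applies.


At argument -1: a 2F1 with upper {-7, 8}, lower {16}, scaled by C = -\frac{11}{5}. Verdict: this is Kummer's theorem (I3) (x = -1; c = 16 equals 1+a-b for upper {-7, 8}: listed pattern). Sum: -\frac{429}{10}.

Key step: with t_0 = -\frac{11}{5}, (1)_k (C = -11/5) is k! itself.
Term ratio: r(k) = -1 * (k-7) (k+8) / [(k+16) (k+1)] - rational in k. x = -1; t_0 = -\frac{11}{5}; negate the roots.


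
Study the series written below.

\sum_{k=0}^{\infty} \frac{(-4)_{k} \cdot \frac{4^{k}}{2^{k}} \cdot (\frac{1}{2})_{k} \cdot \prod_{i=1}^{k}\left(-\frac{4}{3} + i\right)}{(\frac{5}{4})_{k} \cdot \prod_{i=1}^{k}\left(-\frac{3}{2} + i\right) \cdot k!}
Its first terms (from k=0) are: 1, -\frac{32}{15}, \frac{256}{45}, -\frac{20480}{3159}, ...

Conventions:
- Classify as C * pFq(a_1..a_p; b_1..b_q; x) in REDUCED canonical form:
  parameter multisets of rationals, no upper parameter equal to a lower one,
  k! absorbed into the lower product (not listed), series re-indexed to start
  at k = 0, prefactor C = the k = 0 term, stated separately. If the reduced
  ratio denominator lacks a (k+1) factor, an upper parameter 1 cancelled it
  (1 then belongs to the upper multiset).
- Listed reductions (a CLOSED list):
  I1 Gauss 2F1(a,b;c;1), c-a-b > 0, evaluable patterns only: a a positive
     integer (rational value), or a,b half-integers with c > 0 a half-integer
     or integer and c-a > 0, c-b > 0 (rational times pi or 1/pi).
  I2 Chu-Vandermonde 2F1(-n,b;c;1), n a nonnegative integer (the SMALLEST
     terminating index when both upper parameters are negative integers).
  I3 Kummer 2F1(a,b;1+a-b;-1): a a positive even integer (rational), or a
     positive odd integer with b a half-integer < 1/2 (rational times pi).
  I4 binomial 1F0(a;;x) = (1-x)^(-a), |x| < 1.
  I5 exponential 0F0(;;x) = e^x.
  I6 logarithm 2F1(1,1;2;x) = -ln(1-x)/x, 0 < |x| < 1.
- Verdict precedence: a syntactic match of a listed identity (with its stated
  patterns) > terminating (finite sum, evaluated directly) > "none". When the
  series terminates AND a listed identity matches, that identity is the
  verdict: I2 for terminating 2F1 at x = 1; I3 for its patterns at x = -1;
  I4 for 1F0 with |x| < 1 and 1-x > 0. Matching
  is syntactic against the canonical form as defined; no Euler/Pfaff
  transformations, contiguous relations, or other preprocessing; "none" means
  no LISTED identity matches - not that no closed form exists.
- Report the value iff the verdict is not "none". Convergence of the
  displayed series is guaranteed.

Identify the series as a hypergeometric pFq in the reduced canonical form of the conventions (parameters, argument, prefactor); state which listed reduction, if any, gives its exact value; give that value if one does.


Canonical form: C = 1 times 3F2 with upper {-4, -\frac{1}{3}, \frac{1}{2}}, lower {-\frac{1}{2}, \frac{5}{4}}, x = 2. Verdict: terminating - upper -4 stops the sum at k = 4; the 5 terms are added exactly. Sum: \frac{11401}{12393}.

First insight: with t_0 = 1, the lower running product (prefactor 1) is a rising factorial.
Term ratio: r(k) = 2 * (k-4) (k-\frac{1}{3}) (k+\frac{1}{2}) / [(k-\frac{1}{2}) (k+\frac{5}{4}) (k+1)] ; factor over Q: parameters, x = 2, and C = 1.


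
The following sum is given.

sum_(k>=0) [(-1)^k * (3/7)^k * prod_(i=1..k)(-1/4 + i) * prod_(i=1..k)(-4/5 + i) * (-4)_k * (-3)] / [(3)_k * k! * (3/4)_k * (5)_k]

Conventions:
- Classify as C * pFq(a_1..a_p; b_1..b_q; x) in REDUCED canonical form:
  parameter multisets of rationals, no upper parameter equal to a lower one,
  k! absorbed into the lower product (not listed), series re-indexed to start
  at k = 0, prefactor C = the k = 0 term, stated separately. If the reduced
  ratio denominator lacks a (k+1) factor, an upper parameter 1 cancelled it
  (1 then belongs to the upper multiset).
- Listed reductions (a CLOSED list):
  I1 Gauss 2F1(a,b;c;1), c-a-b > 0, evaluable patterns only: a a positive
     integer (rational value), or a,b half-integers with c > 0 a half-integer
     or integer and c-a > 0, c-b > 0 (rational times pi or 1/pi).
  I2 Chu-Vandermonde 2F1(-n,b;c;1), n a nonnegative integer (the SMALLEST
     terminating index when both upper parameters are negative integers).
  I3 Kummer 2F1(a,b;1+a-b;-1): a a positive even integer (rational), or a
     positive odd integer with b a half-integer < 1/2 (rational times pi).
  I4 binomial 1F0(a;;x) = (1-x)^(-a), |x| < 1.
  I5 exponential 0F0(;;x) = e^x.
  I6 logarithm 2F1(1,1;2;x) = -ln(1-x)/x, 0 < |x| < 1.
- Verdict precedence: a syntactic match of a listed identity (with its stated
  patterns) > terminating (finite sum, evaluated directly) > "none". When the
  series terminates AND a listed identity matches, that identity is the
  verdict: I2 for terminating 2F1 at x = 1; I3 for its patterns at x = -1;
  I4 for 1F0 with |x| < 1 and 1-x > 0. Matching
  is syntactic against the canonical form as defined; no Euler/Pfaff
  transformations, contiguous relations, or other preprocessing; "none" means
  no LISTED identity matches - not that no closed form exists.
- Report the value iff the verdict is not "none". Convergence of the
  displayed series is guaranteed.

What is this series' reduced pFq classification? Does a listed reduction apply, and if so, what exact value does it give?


The tell: x = (-3/7) and the (-1)^k factor (prefactor -3) folds into the argument's sign.
Step ratio: r(k) = (-3/7) * (k-4) (k+1/5) / [(k+3) (k+5) (k+1)] - rational in k, leading ratio (-3/7); with t_0 = -3, classification follows.

At argument -3/7: a 2F2 with upper {-4, 1/5}, lower {3, 5}, scaled by C = -3. Verdict: terminating. With -4 upstairs the series is a 5-term polynomial sum; evaluated term by term. Value: -3225699627/1050437500.


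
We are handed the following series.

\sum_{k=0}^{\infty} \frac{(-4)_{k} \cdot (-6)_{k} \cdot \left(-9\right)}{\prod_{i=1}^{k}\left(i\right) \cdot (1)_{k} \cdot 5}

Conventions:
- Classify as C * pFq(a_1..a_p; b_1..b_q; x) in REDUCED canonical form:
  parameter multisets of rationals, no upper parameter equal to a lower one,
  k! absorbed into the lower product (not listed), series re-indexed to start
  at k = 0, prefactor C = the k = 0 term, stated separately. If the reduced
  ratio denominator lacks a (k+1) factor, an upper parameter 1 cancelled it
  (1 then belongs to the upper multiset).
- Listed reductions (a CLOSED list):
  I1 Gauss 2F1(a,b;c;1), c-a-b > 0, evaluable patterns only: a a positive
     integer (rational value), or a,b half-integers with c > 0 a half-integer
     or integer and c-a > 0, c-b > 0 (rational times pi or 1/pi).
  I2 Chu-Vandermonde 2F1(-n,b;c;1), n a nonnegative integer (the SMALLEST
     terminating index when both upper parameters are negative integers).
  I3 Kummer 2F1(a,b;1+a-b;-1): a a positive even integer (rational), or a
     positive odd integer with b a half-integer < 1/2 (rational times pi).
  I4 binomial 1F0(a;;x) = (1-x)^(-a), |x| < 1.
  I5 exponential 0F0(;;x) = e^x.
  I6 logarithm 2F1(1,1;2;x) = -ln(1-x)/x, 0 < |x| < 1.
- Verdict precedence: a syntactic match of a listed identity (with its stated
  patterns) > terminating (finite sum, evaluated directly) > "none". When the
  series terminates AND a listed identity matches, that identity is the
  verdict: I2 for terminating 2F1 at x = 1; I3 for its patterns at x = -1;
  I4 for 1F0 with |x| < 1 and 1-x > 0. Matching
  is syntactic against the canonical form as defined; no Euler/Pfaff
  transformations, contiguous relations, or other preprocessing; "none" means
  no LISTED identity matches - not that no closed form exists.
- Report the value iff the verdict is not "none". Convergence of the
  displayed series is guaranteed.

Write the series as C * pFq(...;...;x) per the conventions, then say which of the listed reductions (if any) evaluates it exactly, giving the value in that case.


This is -\frac{9}{5} * 2F1(-6, -4; 1; 1) in reduced canonical form. Verdict (x = 1): Vandermonde's identity (I2) applies (terminating 2F1 at x = 1 with n = 4, b = -6, c = 1). Exact value: -378.

Key observation: x = 1 and the product of the first k integers (C = -9/5) is k!.
Term ratio: r(k) = 1 * (k-6) (k-4) / [(k+1) (k+1)] - rational in k, leading ratio 1; with t_0 = -\frac{9}{5}, classification follows.


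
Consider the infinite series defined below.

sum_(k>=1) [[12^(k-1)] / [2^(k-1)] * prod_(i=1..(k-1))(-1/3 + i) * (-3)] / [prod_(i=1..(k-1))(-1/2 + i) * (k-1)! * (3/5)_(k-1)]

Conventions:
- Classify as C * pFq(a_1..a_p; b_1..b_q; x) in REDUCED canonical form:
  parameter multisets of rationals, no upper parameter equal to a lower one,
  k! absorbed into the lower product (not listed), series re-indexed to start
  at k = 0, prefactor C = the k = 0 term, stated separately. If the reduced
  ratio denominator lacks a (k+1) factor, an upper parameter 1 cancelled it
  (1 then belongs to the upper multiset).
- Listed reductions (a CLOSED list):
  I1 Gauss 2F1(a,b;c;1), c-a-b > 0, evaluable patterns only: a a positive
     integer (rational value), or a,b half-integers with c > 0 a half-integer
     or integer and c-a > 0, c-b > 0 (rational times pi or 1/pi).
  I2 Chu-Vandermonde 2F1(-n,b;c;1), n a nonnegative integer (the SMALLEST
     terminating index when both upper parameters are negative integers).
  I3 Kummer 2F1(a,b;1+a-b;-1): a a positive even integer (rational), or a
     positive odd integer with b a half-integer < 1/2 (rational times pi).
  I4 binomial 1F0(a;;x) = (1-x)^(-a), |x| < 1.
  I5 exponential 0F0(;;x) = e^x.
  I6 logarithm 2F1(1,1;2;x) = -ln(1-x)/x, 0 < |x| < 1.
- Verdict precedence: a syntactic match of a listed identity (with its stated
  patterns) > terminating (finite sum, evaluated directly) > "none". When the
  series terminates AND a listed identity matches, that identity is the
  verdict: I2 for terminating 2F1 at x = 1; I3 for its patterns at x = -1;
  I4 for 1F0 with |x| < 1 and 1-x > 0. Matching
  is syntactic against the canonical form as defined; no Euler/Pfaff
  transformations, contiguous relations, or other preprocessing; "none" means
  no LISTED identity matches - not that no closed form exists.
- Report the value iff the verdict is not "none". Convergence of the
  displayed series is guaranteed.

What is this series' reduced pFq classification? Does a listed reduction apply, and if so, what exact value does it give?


Canonical form: C = -3 times 1F2 with upper {2/3}, lower {1/2, 3/5}, x = 6. Verdict: none. No listed pattern accepts 1F2(2/3; 1/2, 3/5; 6).

The tell: t_0 being -3, the two k-th powers (C = -3, x = 6) combine into one argument.
Consecutive-term ratio: r(k) = 6 * (k+2/3) / [(k+1/2) (k+3/5) (k+1)] - poly over poly, x = 6 from leading terms; C = -3 at k = 0.


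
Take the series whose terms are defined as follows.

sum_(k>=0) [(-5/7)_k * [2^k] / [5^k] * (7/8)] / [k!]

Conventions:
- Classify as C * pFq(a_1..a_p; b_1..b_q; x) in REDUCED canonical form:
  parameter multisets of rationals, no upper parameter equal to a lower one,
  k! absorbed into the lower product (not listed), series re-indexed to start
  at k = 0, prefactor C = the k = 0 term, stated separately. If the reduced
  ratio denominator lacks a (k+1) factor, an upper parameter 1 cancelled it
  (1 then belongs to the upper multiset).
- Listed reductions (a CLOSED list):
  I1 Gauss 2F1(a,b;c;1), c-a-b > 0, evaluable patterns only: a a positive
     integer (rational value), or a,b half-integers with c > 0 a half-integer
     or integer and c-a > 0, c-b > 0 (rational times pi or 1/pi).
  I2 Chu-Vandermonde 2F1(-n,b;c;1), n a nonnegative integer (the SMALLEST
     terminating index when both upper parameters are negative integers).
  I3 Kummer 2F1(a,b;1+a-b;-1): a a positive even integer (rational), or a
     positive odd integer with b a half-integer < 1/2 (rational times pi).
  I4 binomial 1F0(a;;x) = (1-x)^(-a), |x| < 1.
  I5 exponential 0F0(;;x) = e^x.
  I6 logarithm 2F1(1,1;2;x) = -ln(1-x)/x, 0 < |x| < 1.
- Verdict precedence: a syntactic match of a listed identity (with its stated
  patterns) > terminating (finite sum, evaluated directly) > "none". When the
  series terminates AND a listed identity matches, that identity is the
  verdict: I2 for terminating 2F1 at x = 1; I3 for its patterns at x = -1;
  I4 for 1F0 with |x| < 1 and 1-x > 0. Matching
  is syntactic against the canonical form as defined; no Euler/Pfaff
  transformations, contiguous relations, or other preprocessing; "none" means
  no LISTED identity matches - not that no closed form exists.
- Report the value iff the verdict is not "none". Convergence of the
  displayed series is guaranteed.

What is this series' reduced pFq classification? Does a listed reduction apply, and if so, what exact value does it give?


At argument 2/5: a 1F0 with upper {-5/7}, lower {-}, scaled by C = 7/8. Verdict: the I4 binomial reduction fires (the 1F0 binomial series: exponent 5/7, x = 2/5). Exact value: (7/8) * (3/5)^(5/7).

Key step: t_0 = 7/8 here, and the two geometric factors (C = 7/8, x = 2/5) combine into one argument.
Adjacent-term ratio: r(k) = (2/5) * (k-5/7) / [(k+1)] - rational in k, leading ratio (2/5); with t_0 = 7/8, classification follows.


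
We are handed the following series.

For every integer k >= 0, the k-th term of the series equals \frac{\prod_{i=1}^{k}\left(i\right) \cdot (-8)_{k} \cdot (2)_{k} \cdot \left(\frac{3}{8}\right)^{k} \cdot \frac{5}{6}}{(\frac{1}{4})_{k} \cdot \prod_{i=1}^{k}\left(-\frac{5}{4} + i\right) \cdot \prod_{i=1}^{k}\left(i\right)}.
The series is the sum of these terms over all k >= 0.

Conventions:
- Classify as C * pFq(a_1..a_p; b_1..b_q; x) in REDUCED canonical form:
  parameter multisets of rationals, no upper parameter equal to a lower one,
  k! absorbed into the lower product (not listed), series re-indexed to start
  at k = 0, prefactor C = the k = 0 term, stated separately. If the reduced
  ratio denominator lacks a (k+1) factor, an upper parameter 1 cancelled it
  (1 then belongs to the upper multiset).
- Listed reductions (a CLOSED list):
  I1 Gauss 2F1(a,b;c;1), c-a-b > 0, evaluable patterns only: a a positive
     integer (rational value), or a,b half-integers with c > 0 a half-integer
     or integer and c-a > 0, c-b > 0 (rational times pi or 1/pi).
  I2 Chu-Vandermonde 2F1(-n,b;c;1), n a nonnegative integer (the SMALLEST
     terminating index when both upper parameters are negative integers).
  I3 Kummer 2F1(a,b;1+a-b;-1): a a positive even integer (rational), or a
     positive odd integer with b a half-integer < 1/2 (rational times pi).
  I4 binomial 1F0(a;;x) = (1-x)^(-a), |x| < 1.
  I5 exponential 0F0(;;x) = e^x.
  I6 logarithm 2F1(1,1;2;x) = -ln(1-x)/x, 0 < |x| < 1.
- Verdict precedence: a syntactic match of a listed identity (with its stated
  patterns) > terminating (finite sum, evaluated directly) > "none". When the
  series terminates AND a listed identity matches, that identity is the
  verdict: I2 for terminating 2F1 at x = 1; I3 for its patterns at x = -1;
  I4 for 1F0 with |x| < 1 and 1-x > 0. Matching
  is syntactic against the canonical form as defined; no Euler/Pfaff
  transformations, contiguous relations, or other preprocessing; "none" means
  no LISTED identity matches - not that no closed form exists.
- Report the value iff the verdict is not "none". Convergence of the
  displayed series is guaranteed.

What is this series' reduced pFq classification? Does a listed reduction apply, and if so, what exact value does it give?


Reduced: x = \frac{3}{8}, 3F2, upper = {-8, 1, 2}, lower = {-\frac{1}{4}, \frac{1}{4}}, C = \frac{5}{6}. Verdict: terminating. With -8 upstairs the series is a 9-term polynomial sum; evaluated term by term. Sum: \frac{770535751}{924241890}.

Structural cue: from the first term \frac{5}{6}: the product of the first k integers (prefactor 5/6) is k!.
Consecutive-term ratio: r(k) = \frac{3}{8} * (k-8) (k+1) (k+2) / [(k-\frac{1}{4}) (k+\frac{1}{4}) (k+1)] - poly over poly, x = \frac{3}{8} from leading terms; C = \frac{5}{6} at k = 0.


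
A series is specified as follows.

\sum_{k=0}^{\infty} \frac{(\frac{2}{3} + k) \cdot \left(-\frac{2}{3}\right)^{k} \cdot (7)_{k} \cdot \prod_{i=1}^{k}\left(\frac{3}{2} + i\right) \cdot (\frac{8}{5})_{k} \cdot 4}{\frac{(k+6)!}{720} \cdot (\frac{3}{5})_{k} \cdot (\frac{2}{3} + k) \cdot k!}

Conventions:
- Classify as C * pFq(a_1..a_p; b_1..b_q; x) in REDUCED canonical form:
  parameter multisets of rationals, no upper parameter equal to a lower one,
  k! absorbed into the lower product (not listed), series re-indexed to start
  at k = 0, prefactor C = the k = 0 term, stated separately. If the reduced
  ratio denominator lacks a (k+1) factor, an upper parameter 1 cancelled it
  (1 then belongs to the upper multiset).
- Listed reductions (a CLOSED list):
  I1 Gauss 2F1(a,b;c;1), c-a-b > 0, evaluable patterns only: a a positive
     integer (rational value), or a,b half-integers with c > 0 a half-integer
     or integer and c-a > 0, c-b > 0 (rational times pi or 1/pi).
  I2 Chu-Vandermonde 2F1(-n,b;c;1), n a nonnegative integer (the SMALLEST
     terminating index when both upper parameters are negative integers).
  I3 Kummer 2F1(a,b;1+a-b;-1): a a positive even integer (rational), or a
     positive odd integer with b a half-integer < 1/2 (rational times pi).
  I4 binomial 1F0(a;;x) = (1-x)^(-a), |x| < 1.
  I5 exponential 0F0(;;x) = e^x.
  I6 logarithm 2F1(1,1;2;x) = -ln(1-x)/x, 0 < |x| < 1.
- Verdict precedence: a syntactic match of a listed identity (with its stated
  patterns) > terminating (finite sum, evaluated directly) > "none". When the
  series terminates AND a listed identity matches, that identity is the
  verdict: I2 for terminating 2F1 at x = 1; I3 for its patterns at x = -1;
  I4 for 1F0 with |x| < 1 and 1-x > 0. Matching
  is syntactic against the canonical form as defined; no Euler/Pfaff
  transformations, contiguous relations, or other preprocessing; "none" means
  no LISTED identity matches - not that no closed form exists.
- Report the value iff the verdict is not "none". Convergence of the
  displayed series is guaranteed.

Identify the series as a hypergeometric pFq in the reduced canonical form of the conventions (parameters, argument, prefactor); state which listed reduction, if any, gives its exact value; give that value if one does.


The series (x = -\frac{2}{3}) is 2F1: upper {\frac{8}{5}, \frac{5}{2}}, lower {\frac{3}{5}}, prefactor 4. Verdict: no listed reduction: x = -\frac{2}{3} and upper {\frac{8}{5}, \frac{5}{2}} fail every I1-I6 pattern.

Key observation: from the first term 4: k + 2/3 divides numerator and denominator alike; C = 4, x = -2/3 after cancelling.
Step ratio: r(k) = -\frac{2}{3} * (k+\frac{8}{5}) (k+\frac{5}{2}) / [(k+\frac{3}{5}) (k+1)] ; factor over Q: parameters, x = -\frac{2}{3}, and C = 4.


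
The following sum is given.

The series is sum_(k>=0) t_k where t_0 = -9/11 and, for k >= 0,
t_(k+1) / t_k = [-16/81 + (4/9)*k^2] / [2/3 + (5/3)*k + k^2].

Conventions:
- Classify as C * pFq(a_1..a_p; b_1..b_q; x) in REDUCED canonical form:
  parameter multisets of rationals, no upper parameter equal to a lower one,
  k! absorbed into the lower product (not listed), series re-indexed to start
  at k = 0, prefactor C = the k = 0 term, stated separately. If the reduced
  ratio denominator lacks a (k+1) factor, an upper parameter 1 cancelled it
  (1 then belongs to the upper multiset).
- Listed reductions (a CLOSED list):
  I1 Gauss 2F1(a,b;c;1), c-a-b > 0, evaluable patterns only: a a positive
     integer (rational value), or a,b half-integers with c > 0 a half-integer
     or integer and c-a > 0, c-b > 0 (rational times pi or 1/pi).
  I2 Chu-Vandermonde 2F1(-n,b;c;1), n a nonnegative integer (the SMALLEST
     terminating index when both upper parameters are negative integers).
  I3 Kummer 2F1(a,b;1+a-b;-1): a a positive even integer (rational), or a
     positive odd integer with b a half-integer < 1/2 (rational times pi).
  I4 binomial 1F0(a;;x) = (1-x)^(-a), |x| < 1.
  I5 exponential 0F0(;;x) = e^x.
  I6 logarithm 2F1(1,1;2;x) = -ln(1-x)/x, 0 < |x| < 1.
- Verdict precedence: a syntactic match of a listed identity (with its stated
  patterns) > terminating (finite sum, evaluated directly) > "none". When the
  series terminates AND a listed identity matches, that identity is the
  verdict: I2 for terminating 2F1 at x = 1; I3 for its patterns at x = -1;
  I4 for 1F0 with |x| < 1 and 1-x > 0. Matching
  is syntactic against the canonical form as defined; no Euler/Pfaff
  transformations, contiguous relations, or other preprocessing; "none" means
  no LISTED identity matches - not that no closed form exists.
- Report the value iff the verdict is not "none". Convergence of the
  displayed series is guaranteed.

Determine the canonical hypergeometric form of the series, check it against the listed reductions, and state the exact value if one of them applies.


Classification (C = -9/11): 1F0 with upper {-2/3}, lower {-}, argument x = 4/9. Verdict: this is the binomial series (I4) (the 1F0 binomial series: exponent 2/3, x = 4/9). Hence: (-9/11) * (5/9)^(2/3).

Key step: t_0 being -9/11, roots of the ratio polynomials (C = -9/11) are the negated parameters.
Term ratio: r(k) = (4/9) * (k-2/3) / [(k+1)] ; factor over Q: parameters, x = (4/9), and C = -9/11.
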